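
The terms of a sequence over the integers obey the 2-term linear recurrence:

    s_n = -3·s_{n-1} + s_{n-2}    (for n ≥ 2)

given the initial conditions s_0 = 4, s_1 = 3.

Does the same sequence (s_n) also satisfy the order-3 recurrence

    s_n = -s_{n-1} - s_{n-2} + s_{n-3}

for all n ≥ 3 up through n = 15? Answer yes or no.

Terms s_0..s_15: 4, 3, -5, 18, -59, 195, -644, 2127, -7025, 23202, -76631, 253095, -835916, 2760843, -9118445, 30116178
n=3: candidate gives 6, actual s_3 = 18 ✗

no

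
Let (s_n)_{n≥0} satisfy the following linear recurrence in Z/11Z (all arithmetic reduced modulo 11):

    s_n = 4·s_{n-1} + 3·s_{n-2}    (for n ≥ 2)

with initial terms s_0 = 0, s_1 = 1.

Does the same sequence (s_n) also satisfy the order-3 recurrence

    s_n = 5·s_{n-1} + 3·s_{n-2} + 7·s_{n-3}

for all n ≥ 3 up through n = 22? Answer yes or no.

no

Terms s_0..s_22: 0, 1, 4, 8, 0, 2, 8, 5, 0, 4, 5, 10, 0, 8, 10, 9, 0, 5, 9, 7, 0, 10, 7
n=3: candidate gives 1, actual s_3 = 8 ✗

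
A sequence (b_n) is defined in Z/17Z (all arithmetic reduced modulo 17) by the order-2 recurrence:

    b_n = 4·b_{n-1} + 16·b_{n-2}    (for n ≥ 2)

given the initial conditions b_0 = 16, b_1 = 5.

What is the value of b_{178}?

b_2 = 4·5 + 16·16 = 4
b_3 = 4·4 + 16·5 = 11
b_4 = 4·11 + 16·4 = 6
b_5 = 4·6 + 16·11 = 13
b_6 = 4·13 + 16·6 = 12
b_7 = 4·12 + 16·13 = 1
b_8 = 4·1 + 16·12 = 9
b_9 = 4·9 + 16·1 = 1
b_10 = 4·1 + 16·9 = 12
b_11 = 4·12 + 16·1 = 13
b_12 = 4·13 + 16·12 = 6
b_13 = 4·6 + 16·13 = 11
b_14 = 4·11 + 16·6 = 4
b_15 = 4·4 + 16·11 = 5
b_16 = 4·5 + 16·4 = 16
b_17 = 4·16 + 16·5 = 8
b_18 = 4·8 + 16·16 = 16
b_19 = 4·16 + 16·8 = 5
(b_18, b_19) = (16, 5) = (b_0, b_1), so the sequence has period 18.
178 ≡ 16 (mod 18), hence b_178 = b_16 = 16.

16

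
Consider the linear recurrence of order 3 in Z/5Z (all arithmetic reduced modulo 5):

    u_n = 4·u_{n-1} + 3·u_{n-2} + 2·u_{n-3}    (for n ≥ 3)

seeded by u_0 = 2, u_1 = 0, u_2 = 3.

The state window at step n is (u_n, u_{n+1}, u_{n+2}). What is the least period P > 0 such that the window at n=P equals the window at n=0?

20

n=0: window = (2, 0, 3)
n=1: window = (0, 3, 1)
n=2: window = (3, 1, 3)
n=3: window = (1, 3, 1)
n=4: window = (3, 1, 0)
n=5: window = (1, 0, 4)
n=6: window = (0, 4, 3)
n=7: window = (4, 3, 4)
n=8: window = (3, 4, 3)
n=9: window = (4, 3, 0)
n=10: window = (3, 0, 2)
n=11: window = (0, 2, 4)
n=12: window = (2, 4, 2)
n=13: window = (4, 2, 4)
n=14: window = (2, 4, 0)
n=15: window = (4, 0, 1)
n=16: window = (0, 1, 2)
n=17: window = (1, 2, 1)
n=18: window = (2, 1, 2)
n=19: window = (1, 2, 0)
n=20: window = (2, 0, 3)
window at n=20 equals window at n=0 → period = 20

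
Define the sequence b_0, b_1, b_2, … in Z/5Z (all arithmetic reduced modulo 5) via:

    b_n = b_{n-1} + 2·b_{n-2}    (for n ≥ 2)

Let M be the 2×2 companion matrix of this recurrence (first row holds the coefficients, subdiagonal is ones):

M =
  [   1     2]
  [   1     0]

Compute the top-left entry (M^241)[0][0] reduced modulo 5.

1

(M^241)[0][0] is the top entry after applying M 241 times to the unit state (1, 0). Equivalently it is h_{242} for the auxiliary sequence (h_n) obeying the same recurrence with h_1 = 1 and h_i = 0 for 0 ≤ i < 1:
h_2 = 1·1 + 2·0 = 1
h_3 = 1·1 + 2·1 = 3
h_4 = 1·3 + 2·1 = 0
h_5 = 1·0 + 2·3 = 1
(h_4, h_5) = (0, 1) = (h_0, h_1), so the sequence has period 4.
242 ≡ 2 (mod 4), hence h_242 = h_2 = 1.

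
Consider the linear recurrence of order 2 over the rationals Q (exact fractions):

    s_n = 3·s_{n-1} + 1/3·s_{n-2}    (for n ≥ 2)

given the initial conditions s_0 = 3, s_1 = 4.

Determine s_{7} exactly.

s_2 = 3·4 + 1/3·3 = 13
s_3 = 3·13 + 1/3·4 = 121/3
s_4 = 3·121/3 + 1/3·13 = 376/3
s_5 = 3·376/3 + 1/3·121/3 = 3505/9
s_6 = 3·3505/9 + 1/3·376/3 = 10891/9
s_7 = 3·10891/9 + 1/3·3505/9 = 101524/27

101524/27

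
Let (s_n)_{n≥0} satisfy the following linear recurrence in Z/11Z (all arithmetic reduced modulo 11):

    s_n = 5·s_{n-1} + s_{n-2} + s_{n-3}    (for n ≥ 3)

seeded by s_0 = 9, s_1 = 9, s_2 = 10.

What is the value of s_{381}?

s_3 = 5·10 + 1·9 + 1·9 = 2
s_4 = 5·2 + 1·10 + 1·9 = 7
s_5 = 5·7 + 1·2 + 1·10 = 3
s_6 = 5·3 + 1·7 + 1·2 = 2
s_7 = 5·2 + 1·3 + 1·7 = 9
s_8 = 5·9 + 1·2 + 1·3 = 6
s_9 = 5·6 + 1·9 + 1·2 = 8
s_10 = 5·8 + 1·6 + 1·9 = 0
s_11 = 5·0 + 1·8 + 1·6 = 3
s_12 = 5·3 + 1·0 + 1·8 = 1
s_13 = 5·1 + 1·3 + 1·0 = 8
s_14 = 5·8 + 1·1 + 1·3 = 0
s_15 = 5·0 + 1·8 + 1·1 = 9
s_16 = 5·9 + 1·0 + 1·8 = 9
s_17 = 5·9 + 1·9 + 1·0 = 10
(s_15, s_16, s_17) = (9, 9, 10) = (s_0, s_1, s_2), so the sequence has period 15.
381 ≡ 6 (mod 15), hence s_381 = s_6 = 2.

2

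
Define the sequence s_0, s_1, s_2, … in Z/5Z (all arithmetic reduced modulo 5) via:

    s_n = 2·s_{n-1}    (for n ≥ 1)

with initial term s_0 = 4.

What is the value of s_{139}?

s_1 = 2·4 = 3
s_2 = 2·3 = 1
s_3 = 2·1 = 2
s_4 = 2·2 = 4
(s_4) = (4) = (s_0), so the sequence has period 4.
139 ≡ 3 (mod 4), hence s_139 = s_3 = 2.

2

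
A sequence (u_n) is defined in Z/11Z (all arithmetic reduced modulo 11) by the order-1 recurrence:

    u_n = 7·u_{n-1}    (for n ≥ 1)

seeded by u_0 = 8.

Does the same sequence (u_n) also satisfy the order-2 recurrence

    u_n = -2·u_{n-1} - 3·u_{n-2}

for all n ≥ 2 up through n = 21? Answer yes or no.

yes

Terms u_0..u_21: 8, 1, 7, 5, 2, 3, 10, 4, 6, 9, 8, 1, 7, 5, 2, 3, 10, 4, 6, 9, 8, 1
n=2: candidate gives 7, actual u_2 = 7 ✓
n=3: candidate gives 5, actual u_3 = 5 ✓
n=4: candidate gives 2, actual u_4 = 2 ✓
n=5: candidate gives 3, actual u_5 = 3 ✓
n=6: candidate gives 10, actual u_6 = 10 ✓
n=7: candidate gives 4, actual u_7 = 4 ✓
n=8: candidate gives 6, actual u_8 = 6 ✓
n=9: candidate gives 9, actual u_9 = 9 ✓
n=10: candidate gives 8, actual u_10 = 8 ✓
n=11: candidate gives 1, actual u_11 = 1 ✓
n=12: candidate gives 7, actual u_12 = 7 ✓
n=13: candidate gives 5, actual u_13 = 5 ✓
n=14: candidate gives 2, actual u_14 = 2 ✓
n=15: candidate gives 3, actual u_15 = 3 ✓
n=16: candidate gives 10, actual u_16 = 10 ✓
n=17: candidate gives 4, actual u_17 = 4 ✓
n=18: candidate gives 6, actual u_18 = 6 ✓
n=19: candidate gives 9, actual u_19 = 9 ✓
n=20: candidate gives 8, actual u_20 = 8 ✓
n=21: candidate gives 1, actual u_21 = 1 ✓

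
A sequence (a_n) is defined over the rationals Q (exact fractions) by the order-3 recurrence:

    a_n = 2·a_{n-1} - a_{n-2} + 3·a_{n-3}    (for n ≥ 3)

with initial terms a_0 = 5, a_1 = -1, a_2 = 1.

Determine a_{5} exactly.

49

a_3 = 2·1 + -1·-1 + 3·5 = 18
a_4 = 2·18 + -1·1 + 3·-1 = 32
a_5 = 2·32 + -1·18 + 3·1 = 49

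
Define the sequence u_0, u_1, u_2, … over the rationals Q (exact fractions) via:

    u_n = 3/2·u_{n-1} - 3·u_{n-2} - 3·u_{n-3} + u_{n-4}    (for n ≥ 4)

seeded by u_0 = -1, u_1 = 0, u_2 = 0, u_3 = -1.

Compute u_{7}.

365/16

u_4 = 3/2·-1 + -3·0 + -3·0 + 1·-1 = -5/2
u_5 = 3/2·-5/2 + -3·-1 + -3·0 + 1·0 = -3/4
u_6 = 3/2·-3/4 + -3·-5/2 + -3·-1 + 1·0 = 75/8
u_7 = 3/2·75/8 + -3·-3/4 + -3·-5/2 + 1·-1 = 365/16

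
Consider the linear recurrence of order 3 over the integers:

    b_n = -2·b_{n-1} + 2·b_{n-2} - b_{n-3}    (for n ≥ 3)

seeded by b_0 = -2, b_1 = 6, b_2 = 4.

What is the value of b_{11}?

b_3 = -2·4 + 2·6 + -1·-2 = 6
b_4 = -2·6 + 2·4 + -1·6 = -10
b_5 = -2·-10 + 2·6 + -1·4 = 28
b_6 = -2·28 + 2·-10 + -1·6 = -82
b_7 = -2·-82 + 2·28 + -1·-10 = 230
b_8 = -2·230 + 2·-82 + -1·28 = -652
b_9 = -2·-652 + 2·230 + -1·-82 = 1846
b_10 = -2·1846 + 2·-652 + -1·230 = -5226
b_11 = -2·-5226 + 2·1846 + -1·-652 = 14796

14796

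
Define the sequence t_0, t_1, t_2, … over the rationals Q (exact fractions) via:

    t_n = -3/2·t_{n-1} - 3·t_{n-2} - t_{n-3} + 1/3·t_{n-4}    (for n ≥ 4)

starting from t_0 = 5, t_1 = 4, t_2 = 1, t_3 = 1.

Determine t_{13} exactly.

t_4 = -3/2·1 + -3·1 + -1·4 + 1/3·5 = -41/6
t_5 = -3/2·-41/6 + -3·1 + -1·1 + 1/3·4 = 91/12
t_6 = -3/2·91/12 + -3·-41/6 + -1·1 + 1/3·1 = 203/24
t_7 = -3/2·203/24 + -3·91/12 + -1·-41/6 + 1/3·1 = -1357/48
t_8 = -3/2·-1357/48 + -3·203/24 + -1·91/12 + 1/3·-41/6 = 2065/288
t_9 = -3/2·2065/288 + -3·-1357/48 + -1·203/24 + 1/3·91/12 = 39241/576
t_10 = -3/2·39241/576 + -3·2065/288 + -1·-1357/48 + 1/3·203/24 = -106687/1152
t_11 = -3/2·-106687/1152 + -3·39241/576 + -1·2065/288 + 1/3·-1357/48 = -21007/256
t_12 = -3/2·-21007/256 + -3·-106687/1152 + -1·39241/576 + 1/3·2065/288 = 4633555/13824
t_13 = -3/2·4633555/13824 + -3·-21007/256 + -1·-106687/1152 + 1/3·39241/576 = -3906053/27648

-3906053/27648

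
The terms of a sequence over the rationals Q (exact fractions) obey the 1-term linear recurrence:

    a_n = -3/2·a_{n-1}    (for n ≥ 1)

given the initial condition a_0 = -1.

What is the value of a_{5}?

a_1 = -3/2·-1 = 3/2
a_2 = -3/2·3/2 = -9/4
a_3 = -3/2·-9/4 = 27/8
a_4 = -3/2·27/8 = -81/16
a_5 = -3/2·-81/16 = 243/32

243/32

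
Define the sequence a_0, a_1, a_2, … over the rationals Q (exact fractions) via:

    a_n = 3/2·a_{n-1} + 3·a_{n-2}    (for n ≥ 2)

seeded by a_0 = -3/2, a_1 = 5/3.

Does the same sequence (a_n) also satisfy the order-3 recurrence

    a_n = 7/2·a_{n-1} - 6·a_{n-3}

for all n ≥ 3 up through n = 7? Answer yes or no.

yes

Terms a_0..a_7: -3/2, 5/3, -2, 2, -3, 3/2, -27/4, -45/8
n=3: candidate gives 2, actual a_3 = 2 ✓
n=4: candidate gives -3, actual a_4 = -3 ✓
n=5: candidate gives 3/2, actual a_5 = 3/2 ✓
n=6: candidate gives -27/4, actual a_6 = -27/4 ✓
n=7: candidate gives -45/8, actual a_7 = -45/8 ✓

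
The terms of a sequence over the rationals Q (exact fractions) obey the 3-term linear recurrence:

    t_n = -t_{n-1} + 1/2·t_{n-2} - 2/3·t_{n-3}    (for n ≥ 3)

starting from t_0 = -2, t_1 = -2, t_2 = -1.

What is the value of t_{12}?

-112585/2592

t_3 = -1·-1 + 1/2·-2 + -2/3·-2 = 4/3
t_4 = -1·4/3 + 1/2·-1 + -2/3·-2 = -1/2
t_5 = -1·-1/2 + 1/2·4/3 + -2/3·-1 = 11/6
t_6 = -1·11/6 + 1/2·-1/2 + -2/3·4/3 = -107/36
t_7 = -1·-107/36 + 1/2·11/6 + -2/3·-1/2 = 38/9
t_8 = -1·38/9 + 1/2·-107/36 + -2/3·11/6 = -499/72
t_9 = -1·-499/72 + 1/2·38/9 + -2/3·-107/36 = 2381/216
t_10 = -1·2381/216 + 1/2·-499/72 + -2/3·38/9 = -7475/432
t_11 = -1·-7475/432 + 1/2·2381/216 + -2/3·-499/72 = 2963/108
t_12 = -1·2963/108 + 1/2·-7475/432 + -2/3·2381/216 = -112585/2592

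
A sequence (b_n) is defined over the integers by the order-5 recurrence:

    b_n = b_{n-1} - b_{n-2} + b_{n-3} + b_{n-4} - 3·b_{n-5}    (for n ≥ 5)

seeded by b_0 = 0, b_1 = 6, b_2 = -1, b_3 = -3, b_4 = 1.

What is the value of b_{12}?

b_5 = 1·1 + -1·-3 + 1·-1 + 1·6 + -3·0 = 9
b_6 = 1·9 + -1·1 + 1·-3 + 1·-1 + -3·6 = -14
b_7 = 1·-14 + -1·9 + 1·1 + 1·-3 + -3·-1 = -22
b_8 = 1·-22 + -1·-14 + 1·9 + 1·1 + -3·-3 = 11
b_9 = 1·11 + -1·-22 + 1·-14 + 1·9 + -3·1 = 25
b_10 = 1·25 + -1·11 + 1·-22 + 1·-14 + -3·9 = -49
b_11 = 1·-49 + -1·25 + 1·11 + 1·-22 + -3·-14 = -43
b_12 = 1·-43 + -1·-49 + 1·25 + 1·11 + -3·-22 = 108

108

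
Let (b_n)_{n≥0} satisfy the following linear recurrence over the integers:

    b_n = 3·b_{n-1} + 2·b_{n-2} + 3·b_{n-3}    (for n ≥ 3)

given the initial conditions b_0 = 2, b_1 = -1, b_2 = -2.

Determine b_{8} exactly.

-2527

b_3 = 3·-2 + 2·-1 + 3·2 = -2
b_4 = 3·-2 + 2·-2 + 3·-1 = -13
b_5 = 3·-13 + 2·-2 + 3·-2 = -49
b_6 = 3·-49 + 2·-13 + 3·-2 = -179
b_7 = 3·-179 + 2·-49 + 3·-13 = -674
b_8 = 3·-674 + 2·-179 + 3·-49 = -2527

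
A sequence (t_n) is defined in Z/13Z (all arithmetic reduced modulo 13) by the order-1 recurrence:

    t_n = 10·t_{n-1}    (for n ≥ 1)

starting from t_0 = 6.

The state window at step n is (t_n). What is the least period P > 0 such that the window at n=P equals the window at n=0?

6

n=0: window = (6)
n=1: window = (8)
n=2: window = (2)
n=3: window = (7)
n=4: window = (5)
n=5: window = (11)
n=6: window = (6)
window at n=6 equals window at n=0 → period = 6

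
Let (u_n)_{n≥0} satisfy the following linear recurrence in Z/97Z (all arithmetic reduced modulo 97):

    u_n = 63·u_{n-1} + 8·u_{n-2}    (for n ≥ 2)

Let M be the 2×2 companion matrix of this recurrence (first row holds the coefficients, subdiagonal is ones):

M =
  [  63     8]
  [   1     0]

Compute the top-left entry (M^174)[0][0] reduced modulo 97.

(M^174)[0][0] is the top entry after applying M 174 times to the unit state (1, 0). Equivalently it is h_{175} for the auxiliary sequence (h_n) obeying the same recurrence with h_1 = 1 and h_i = 0 for 0 ≤ i < 1:
h_2 = 63·1 + 8·0 = 63
h_3 = 63·63 + 8·1 = 0
h_4 = 63·0 + 8·63 = 19
h_5 = 63·19 + 8·0 = 33
h_6 = 63·33 + 8·19 = 0
h_7 = 63·0 + 8·33 = 70
h_8 = 63·70 + 8·0 = 45
h_9 = 63·45 + 8·70 = 0
h_10 = 63·0 + 8·45 = 69
h_11 = 63·69 + 8·0 = 79
h_12 = 63·79 + 8·69 = 0
h_13 = 63·0 + 8·79 = 50
h_14 = 63·50 + 8·0 = 46
h_15 = 63·46 + 8·50 = 0
h_16 = 63·0 + 8·46 = 77
h_17 = 63·77 + 8·0 = 1
h_18 = 63·1 + 8·77 = 0
h_19 = 63·0 + 8·1 = 8
h_20 = 63·8 + 8·0 = 19
h_21 = 63·19 + 8·8 = 0
h_22 = 63·0 + 8·19 = 55
h_23 = 63·55 + 8·0 = 70
h_24 = 63·70 + 8·55 = 0
h_25 = 63·0 + 8·70 = 75
h_26 = 63·75 + 8·0 = 69
h_27 = 63·69 + 8·75 = 0
h_28 = 63·0 + 8·69 = 67
h_29 = 63·67 + 8·0 = 50
h_30 = 63·50 + 8·67 = 0
h_31 = 63·0 + 8·50 = 12
h_32 = 63·12 + 8·0 = 77
h_33 = 63·77 + 8·12 = 0
h_34 = 63·0 + 8·77 = 34
h_35 = 63·34 + 8·0 = 8
h_36 = 63·8 + 8·34 = 0
h_37 = 63·0 + 8·8 = 64
h_38 = 63·64 + 8·0 = 55
h_39 = 63·55 + 8·64 = 0
h_40 = 63·0 + 8·55 = 52
h_41 = 63·52 + 8·0 = 75
h_42 = 63·75 + 8·52 = 0
h_43 = 63·0 + 8·75 = 18
h_44 = 63·18 + 8·0 = 67
h_45 = 63·67 + 8·18 = 0
h_46 = 63·0 + 8·67 = 51
h_47 = 63·51 + 8·0 = 12
h_48 = 63·12 + 8·51 = 0
h_49 = 63·0 + 8·12 = 96
h_50 = 63·96 + 8·0 = 34
h_51 = 63·34 + 8·96 = 0
h_52 = 63·0 + 8·34 = 78
h_53 = 63·78 + 8·0 = 64
h_54 = 63·64 + 8·78 = 0
h_55 = 63·0 + 8·64 = 27
h_56 = 63·27 + 8·0 = 52
h_57 = 63·52 + 8·27 = 0
h_58 = 63·0 + 8·52 = 28
h_59 = 63·28 + 8·0 = 18
h_60 = 63·18 + 8·28 = 0
h_61 = 63·0 + 8·18 = 47
h_62 = 63·47 + 8·0 = 51
h_63 = 63·51 + 8·47 = 0
h_64 = 63·0 + 8·51 = 20
h_65 = 63·20 + 8·0 = 96
h_66 = 63·96 + 8·20 = 0
h_67 = 63·0 + 8·96 = 89
h_68 = 63·89 + 8·0 = 78
h_69 = 63·78 + 8·89 = 0
h_70 = 63·0 + 8·78 = 42
h_71 = 63·42 + 8·0 = 27
h_72 = 63·27 + 8·42 = 0
h_73 = 63·0 + 8·27 = 22
h_74 = 63·22 + 8·0 = 28
h_75 = 63·28 + 8·22 = 0
h_76 = 63·0 + 8·28 = 30
h_77 = 63·30 + 8·0 = 47
h_78 = 63·47 + 8·30 = 0
h_79 = 63·0 + 8·47 = 85
h_80 = 63·85 + 8·0 = 20
h_81 = 63·20 + 8·85 = 0
h_82 = 63·0 + 8·20 = 63
h_83 = 63·63 + 8·0 = 89
h_84 = 63·89 + 8·63 = 0
h_85 = 63·0 + 8·89 = 33
h_86 = 63·33 + 8·0 = 42
h_87 = 63·42 + 8·33 = 0
h_88 = 63·0 + 8·42 = 45
h_89 = 63·45 + 8·0 = 22
h_90 = 63·22 + 8·45 = 0
h_91 = 63·0 + 8·22 = 79
h_92 = 63·79 + 8·0 = 30
h_93 = 63·30 + 8·79 = 0
h_94 = 63·0 + 8·30 = 46
h_95 = 63·46 + 8·0 = 85
h_96 = 63·85 + 8·46 = 0
h_97 = 63·0 + 8·85 = 1
h_98 = 63·1 + 8·0 = 63
h_99 = 63·63 + 8·1 = 0
h_100 = 63·0 + 8·63 = 19
h_101 = 63·19 + 8·0 = 33
h_102 = 63·33 + 8·19 = 0
h_103 = 63·0 + 8·33 = 70
h_104 = 63·70 + 8·0 = 45
h_105 = 63·45 + 8·70 = 0
h_106 = 63·0 + 8·45 = 69
h_107 = 63·69 + 8·0 = 79
h_108 = 63·79 + 8·69 = 0
h_109 = 63·0 + 8·79 = 50
h_110 = 63·50 + 8·0 = 46
h_111 = 63·46 + 8·50 = 0
h_112 = 63·0 + 8·46 = 77
h_113 = 63·77 + 8·0 = 1
h_114 = 63·1 + 8·77 = 0
h_115 = 63·0 + 8·1 = 8
h_116 = 63·8 + 8·0 = 19
h_117 = 63·19 + 8·8 = 0
h_118 = 63·0 + 8·19 = 55
h_119 = 63·55 + 8·0 = 70
h_120 = 63·70 + 8·55 = 0
h_121 = 63·0 + 8·70 = 75
h_122 = 63·75 + 8·0 = 69
h_123 = 63·69 + 8·75 = 0
h_124 = 63·0 + 8·69 = 67
h_125 = 63·67 + 8·0 = 50
h_126 = 63·50 + 8·67 = 0
h_127 = 63·0 + 8·50 = 12
h_128 = 63·12 + 8·0 = 77
h_129 = 63·77 + 8·12 = 0
h_130 = 63·0 + 8·77 = 34
h_131 = 63·34 + 8·0 = 8
h_132 = 63·8 + 8·34 = 0
h_133 = 63·0 + 8·8 = 64
h_134 = 63·64 + 8·0 = 55
h_135 = 63·55 + 8·64 = 0
h_136 = 63·0 + 8·55 = 52
h_137 = 63·52 + 8·0 = 75
h_138 = 63·75 + 8·52 = 0
h_139 = 63·0 + 8·75 = 18
h_140 = 63·18 + 8·0 = 67
h_141 = 63·67 + 8·18 = 0
h_142 = 63·0 + 8·67 = 51
h_143 = 63·51 + 8·0 = 12
h_144 = 63·12 + 8·51 = 0
h_145 = 63·0 + 8·12 = 96
h_146 = 63·96 + 8·0 = 34
h_147 = 63·34 + 8·96 = 0
h_148 = 63·0 + 8·34 = 78
h_149 = 63·78 + 8·0 = 64
h_150 = 63·64 + 8·78 = 0
h_151 = 63·0 + 8·64 = 27
h_152 = 63·27 + 8·0 = 52
h_153 = 63·52 + 8·27 = 0
h_154 = 63·0 + 8·52 = 28
h_155 = 63·28 + 8·0 = 18
h_156 = 63·18 + 8·28 = 0
h_157 = 63·0 + 8·18 = 47
h_158 = 63·47 + 8·0 = 51
h_159 = 63·51 + 8·47 = 0
h_160 = 63·0 + 8·51 = 20
h_161 = 63·20 + 8·0 = 96
h_162 = 63·96 + 8·20 = 0
h_163 = 63·0 + 8·96 = 89
h_164 = 63·89 + 8·0 = 78
h_165 = 63·78 + 8·89 = 0
h_166 = 63·0 + 8·78 = 42
h_167 = 63·42 + 8·0 = 27
h_168 = 63·27 + 8·42 = 0
h_169 = 63·0 + 8·27 = 22
h_170 = 63·22 + 8·0 = 28
h_171 = 63·28 + 8·22 = 0
h_172 = 63·0 + 8·28 = 30
h_173 = 63·30 + 8·0 = 47
h_174 = 63·47 + 8·30 = 0
h_175 = 63·0 + 8·47 = 85

85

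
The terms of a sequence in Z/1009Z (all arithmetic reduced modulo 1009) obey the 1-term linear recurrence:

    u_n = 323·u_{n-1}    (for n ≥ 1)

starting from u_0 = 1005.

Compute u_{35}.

473

u_1 = 323·1005 = 726
u_2 = 323·726 = 410
u_3 = 323·410 = 251
u_4 = 323·251 = 353
u_5 = 323·353 = 2
u_6 = 323·2 = 646
u_7 = 323·646 = 804
u_8 = 323·804 = 379
u_9 = 323·379 = 328
u_10 = 323·328 = 1008
u_11 = 323·1008 = 686
u_12 = 323·686 = 607
u_13 = 323·607 = 315
u_14 = 323·315 = 845
u_15 = 323·845 = 505
u_16 = 323·505 = 666
u_17 = 323·666 = 201
u_18 = 323·201 = 347
u_19 = 323·347 = 82
u_20 = 323·82 = 252
u_21 = 323·252 = 676
u_22 = 323·676 = 404
u_23 = 323·404 = 331
u_24 = 323·331 = 968
u_25 = 323·968 = 883
u_26 = 323·883 = 671
u_27 = 323·671 = 807
u_28 = 323·807 = 339
u_29 = 323·339 = 525
u_30 = 323·525 = 63
u_31 = 323·63 = 169
u_32 = 323·169 = 101
u_33 = 323·101 = 335
u_34 = 323·335 = 242
u_35 = 323·242 = 473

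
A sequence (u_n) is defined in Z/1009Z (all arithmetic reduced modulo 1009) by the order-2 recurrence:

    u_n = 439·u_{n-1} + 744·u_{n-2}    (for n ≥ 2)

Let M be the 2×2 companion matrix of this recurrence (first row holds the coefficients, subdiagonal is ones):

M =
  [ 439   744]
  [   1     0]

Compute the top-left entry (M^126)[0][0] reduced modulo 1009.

(M^126)[0][0] is the top entry after applying M 126 times to the unit state (1, 0). Equivalently it is h_{127} for the auxiliary sequence (h_n) obeying the same recurrence with h_1 = 1 and h_i = 0 for 0 ≤ i < 1:
h_2 = 439·1 + 744·0 = 439
h_3 = 439·439 + 744·1 = 746
h_4 = 439·746 + 744·439 = 278
h_5 = 439·278 + 744·746 = 27
h_6 = 439·27 + 744·278 = 741
h_7 = 439·741 + 744·27 = 309
h_8 = 439·309 + 744·741 = 835
h_9 = 439·835 + 744·309 = 142
h_10 = 439·142 + 744·835 = 485
h_11 = 439·485 + 744·142 = 728
h_12 = 439·728 + 744·485 = 366
h_13 = 439·366 + 744·728 = 42
h_14 = 439·42 + 744·366 = 150
h_15 = 439·150 + 744·42 = 234
h_16 = 439·234 + 744·150 = 418
h_17 = 439·418 + 744·234 = 412
h_18 = 439·412 + 744·418 = 477
h_19 = 439·477 + 744·412 = 332
h_20 = 439·332 + 744·477 = 172
h_21 = 439·172 + 744·332 = 645
h_22 = 439·645 + 744·172 = 460
h_23 = 439·460 + 744·645 = 745
h_24 = 439·745 + 744·460 = 328
h_25 = 439·328 + 744·745 = 44
h_26 = 439·44 + 744·328 = 1008
h_27 = 439·1008 + 744·44 = 9
h_28 = 439·9 + 744·1008 = 180
h_29 = 439·180 + 744·9 = 960
h_30 = 439·960 + 744·180 = 410
h_31 = 439·410 + 744·960 = 256
h_32 = 439·256 + 744·410 = 707
h_33 = 439·707 + 744·256 = 373
h_34 = 439·373 + 744·707 = 608
h_35 = 439·608 + 744·373 = 573
h_36 = 439·573 + 744·608 = 626
h_37 = 439·626 + 744·573 = 880
h_38 = 439·880 + 744·626 = 468
h_39 = 439·468 + 744·880 = 504
h_40 = 439·504 + 744·468 = 372
h_41 = 439·372 + 744·504 = 487
h_42 = 439·487 + 744·372 = 187
h_43 = 439·187 + 744·487 = 461
h_44 = 439·461 + 744·187 = 465
h_45 = 439·465 + 744·461 = 241
h_46 = 439·241 + 744·465 = 736
h_47 = 439·736 + 744·241 = 935
h_48 = 439·935 + 744·736 = 508
h_49 = 439·508 + 744·935 = 462
h_50 = 439·462 + 744·508 = 595
h_51 = 439·595 + 744·462 = 542
h_52 = 439·542 + 744·595 = 552
h_53 = 439·552 + 744·542 = 825
h_54 = 439·825 + 744·552 = 978
h_55 = 439·978 + 744·825 = 845
h_56 = 439·845 + 744·978 = 795
h_57 = 439·795 + 744·845 = 973
h_58 = 439·973 + 744·795 = 546
h_59 = 439·546 + 744·973 = 11
h_60 = 439·11 + 744·546 = 390
h_61 = 439·390 + 744·11 = 801
h_62 = 439·801 + 744·390 = 75
h_63 = 439·75 + 744·801 = 262
h_64 = 439·262 + 744·75 = 297
h_65 = 439·297 + 744·262 = 413
h_66 = 439·413 + 744·297 = 693
h_67 = 439·693 + 744·413 = 45
h_68 = 439·45 + 744·693 = 577
h_69 = 439·577 + 744·45 = 227
h_70 = 439·227 + 744·577 = 225
h_71 = 439·225 + 744·227 = 278
h_72 = 439·278 + 744·225 = 868
h_73 = 439·868 + 744·278 = 646
h_74 = 439·646 + 744·868 = 97
h_75 = 439·97 + 744·646 = 545
h_76 = 439·545 + 744·97 = 651
h_77 = 439·651 + 744·545 = 104
h_78 = 439·104 + 744·651 = 275
h_79 = 439·275 + 744·104 = 337
h_80 = 439·337 + 744·275 = 402
h_81 = 439·402 + 744·337 = 399
h_82 = 439·399 + 744·402 = 19
h_83 = 439·19 + 744·399 = 479
h_84 = 439·479 + 744·19 = 419
h_85 = 439·419 + 744·479 = 502
h_86 = 439·502 + 744·419 = 371
h_87 = 439·371 + 744·502 = 578
h_88 = 439·578 + 744·371 = 41
h_89 = 439·41 + 744·578 = 35
h_90 = 439·35 + 744·41 = 464
h_91 = 439·464 + 744·35 = 693
h_92 = 439·693 + 744·464 = 656
h_93 = 439·656 + 744·693 = 412
h_94 = 439·412 + 744·656 = 974
h_95 = 439·974 + 744·412 = 571
h_96 = 439·571 + 744·974 = 631
h_97 = 439·631 + 744·571 = 578
h_98 = 439·578 + 744·631 = 762
h_99 = 439·762 + 744·578 = 737
h_100 = 439·737 + 744·762 = 533
h_101 = 439·533 + 744·737 = 340
h_102 = 439·340 + 744·533 = 952
h_103 = 439·952 + 744·340 = 912
h_104 = 439·912 + 744·952 = 774
h_105 = 439·774 + 744·912 = 233
h_106 = 439·233 + 744·774 = 95
h_107 = 439·95 + 744·233 = 140
h_108 = 439·140 + 744·95 = 970
h_109 = 439·970 + 744·140 = 265
h_110 = 439·265 + 744·970 = 545
h_111 = 439·545 + 744·265 = 527
h_112 = 439·527 + 744·545 = 154
h_113 = 439·154 + 744·527 = 599
h_114 = 439·599 + 744·154 = 171
h_115 = 439·171 + 744·599 = 81
h_116 = 439·81 + 744·171 = 334
h_117 = 439·334 + 744·81 = 45
h_118 = 439·45 + 744·334 = 866
h_119 = 439·866 + 744·45 = 973
h_120 = 439·973 + 744·866 = 902
h_121 = 439·902 + 744·973 = 909
h_122 = 439·909 + 744·902 = 599
h_123 = 439·599 + 744·909 = 887
h_124 = 439·887 + 744·599 = 606
h_125 = 439·606 + 744·887 = 709
h_126 = 439·709 + 744·606 = 320
h_127 = 439·320 + 744·709 = 18

18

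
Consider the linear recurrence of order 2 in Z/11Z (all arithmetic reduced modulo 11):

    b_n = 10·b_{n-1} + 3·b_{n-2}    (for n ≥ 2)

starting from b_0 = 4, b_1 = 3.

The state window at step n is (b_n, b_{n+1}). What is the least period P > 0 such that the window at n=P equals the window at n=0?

120

n=0: window = (4, 3)
n=1: window = (3, 9)
n=2: window = (9, 0)
n=3: window = (0, 5)
n=4: window = (5, 6)
n=5: window = (6, 9)
n=6: window = (9, 9)
n=7: window = (9, 7)
n=8: window = (7, 9)
n=9: window = (9, 1)
n=10: window = (1, 4)
n=11: window = (4, 10)
n=12: window = (10, 2)
n=13: window = (2, 6)
n=14: window = (6, 0)
n=15: window = (0, 7)
n=16: window = (7, 4)
n=17: window = (4, 6)
n=18: window = (6, 6)
n=19: window = (6, 1)
n=20: window = (1, 6)
n=21: window = (6, 8)
n=22: window = (8, 10)
n=23: window = (10, 3)
n=24: window = (3, 5)
n=25: window = (5, 4)
n=26: window = (4, 0)
n=27: window = (0, 1)
n=28: window = (1, 10)
n=29: window = (10, 4)
n=30: window = (4, 4)
n=31: window = (4, 8)
n=32: window = (8, 4)
n=33: window = (4, 9)
n=34: window = (9, 3)
n=35: window = (3, 2)
n=36: window = (2, 7)
n=37: window = (7, 10)
n=38: window = (10, 0)
n=39: window = (0, 8)
n=40: window = (8, 3)
…
n=118: window = (7, 6)
n=119: window = (6, 4)
n=120: window = (4, 3)
window at n=120 equals window at n=0 → period = 120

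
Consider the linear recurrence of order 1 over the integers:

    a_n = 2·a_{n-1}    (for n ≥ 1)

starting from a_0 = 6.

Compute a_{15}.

a_1 = 2·6 = 12
a_2 = 2·12 = 24
a_3 = 2·24 = 48
a_4 = 2·48 = 96
a_5 = 2·96 = 192
a_6 = 2·192 = 384
a_7 = 2·384 = 768
a_8 = 2·768 = 1536
a_9 = 2·1536 = 3072
a_10 = 2·3072 = 6144
a_11 = 2·6144 = 12288
a_12 = 2·12288 = 24576
a_13 = 2·24576 = 49152
a_14 = 2·49152 = 98304
a_15 = 2·98304 = 196608

196608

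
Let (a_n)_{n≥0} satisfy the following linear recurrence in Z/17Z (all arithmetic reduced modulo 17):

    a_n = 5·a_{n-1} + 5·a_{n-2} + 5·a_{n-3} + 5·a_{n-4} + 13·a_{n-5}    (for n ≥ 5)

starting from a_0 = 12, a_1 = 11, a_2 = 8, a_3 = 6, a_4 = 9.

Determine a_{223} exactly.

2

a_5 = 5·9 + 5·6 + 5·8 + 5·11 + 13·12 = 3
a_6 = 5·3 + 5·9 + 5·6 + 5·8 + 13·11 = 1
a_7 = 5·1 + 5·3 + 5·9 + 5·6 + 13·8 = 12
a_8 = 5·12 + 5·1 + 5·3 + 5·9 + 13·6 = 16
a_9 = 5·16 + 5·12 + 5·1 + 5·3 + 13·9 = 5
a_10 = 5·5 + 5·16 + 5·12 + 5·1 + 13·3 = 5
Continuing the recurrence:
  a_11 = 16;  a_12 = 9;  a_13 = 9;  a_14 = 5;  a_15 = 5;  a_16 = 8
  a_17 = 14;  a_18 = 5;  a_19 = 4;  a_20 = 16;  a_21 = 10;  a_22 = 0
  a_23 = 11;  a_24 = 16;  a_25 = 2;  a_26 = 3;  a_27 = 7;  a_28 = 11
  a_29 = 0;  a_30 = 12;  a_31 = 2;  a_32 = 12;  a_33 = 1;  a_34 = 16
  a_35 = 5;  a_36 = 9;  a_37 = 5;  a_38 = 1;  a_39 = 2;  a_40 = 14
  a_41 = 6;  a_42 = 10;  a_43 = 3;  a_44 = 4;  a_45 = 8;  a_46 = 16
  a_47 = 13;  a_48 = 6;  a_49 = 12;  a_50 = 16;  a_51 = 1;  a_52 = 4
  a_53 = 5;  a_54 = 14;  a_55 = 5;  a_56 = 0;  a_57 = 2;  a_58 = 0
  a_59 = 13;  a_60 = 4;  a_61 = 10;  a_62 = 8;  a_63 = 5;  a_64 = 15
  a_65 = 4;  a_66 = 1;  a_67 = 8;  a_68 = 1;  a_69 = 10;  a_70 = 16
  a_71 = 1;  a_72 = 6;  a_73 = 8;  a_74 = 13;  a_75 = 8;  a_76 = 1
  a_77 = 7;  a_78 = 11;  a_79 = 15;  a_80 = 2;  a_81 = 1;  a_82 = 15
  a_83 = 2;  a_84 = 6;  a_85 = 10;  a_86 = 8;  a_87 = 2;  a_88 = 3
  a_89 = 6;  a_90 = 4;  a_91 = 9;  a_92 = 0;  a_93 = 15;  a_94 = 14
  a_95 = 4;  a_96 = 10;  a_97 = 11;  a_98 = 16;  a_99 = 13;  a_100 = 13
  a_101 = 4;  a_102 = 16;  a_103 = 13;  a_104 = 8;  a_105 = 0;  a_106 = 16
  a_107 = 2;  a_108 = 10;  a_109 = 6;  a_110 = 0;  a_111 = 9;  a_112 = 15
  a_113 = 8;  a_114 = 0;  a_115 = 7;  a_116 = 12;  a_117 = 7;  a_118 = 13
  a_119 = 8;  a_120 = 2;  a_121 = 0;  a_122 = 2;  a_123 = 8;  a_124 = 11
  a_125 = 12;  a_126 = 12;  a_127 = 3;  a_128 = 5;  a_129 = 14;  a_130 = 3
  a_131 = 9;  a_132 = 7;  a_133 = 9;  a_134 = 16;  a_135 = 6;  a_136 = 1
  a_137 = 13;  a_138 = 8;  a_139 = 8;  a_140 = 7;  a_141 = 6;  a_142 = 8
  a_143 = 11;  a_144 = 9;  a_145 = 6;  a_146 = 10;  a_147 = 12;  a_148 = 5
  a_149 = 10;  a_150 = 8;  a_151 = 16;  a_152 = 11;  a_153 = 1;  a_154 = 4
  a_155 = 9;  a_156 = 10;  a_157 = 8;  a_158 = 15;  a_159 = 7;  a_160 = 11
  a_161 = 12;  a_162 = 6;  a_163 = 1;  a_164 = 3;  a_165 = 15;  a_166 = 9
  a_167 = 14;  a_168 = 14;  a_169 = 10;  a_170 = 5;  a_171 = 9;  a_172 = 15
  a_173 = 3;  a_174 = 1;  a_175 = 1;  a_176 = 13;  a_177 = 13;  a_178 = 9
  a_179 = 6;  a_180 = 14;  a_181 = 5;  a_182 = 16;  a_183 = 16;  a_184 = 10
  a_185 = 9;  a_186 = 14;  a_187 = 11;  a_188 = 3;  a_189 = 9;  a_190 = 13
  a_191 = 5;  a_192 = 4;  a_193 = 7;  a_194 = 7;  a_195 = 12;  a_196 = 11
  a_197 = 16;  a_198 = 15;  a_199 = 4;  a_200 = 12;  a_201 = 4;  a_202 = 9
  a_203 = 0;  a_204 = 7;  a_205 = 1;  a_206 = 1;  a_207 = 9;  a_208 = 5
  a_209 = 1;  a_210 = 8;  a_211 = 9;  a_212 = 11;  a_213 = 6;  a_214 = 13
  a_215 = 10;  a_216 = 11;  a_217 = 3;  a_218 = 8;  a_219 = 6;  a_220 = 15
  a_221 = 14
a_222 = 5·14 + 5·15 + 5·6 + 5·8 + 13·3 = 16
a_223 = 5·16 + 5·14 + 5·15 + 5·6 + 13·8 = 2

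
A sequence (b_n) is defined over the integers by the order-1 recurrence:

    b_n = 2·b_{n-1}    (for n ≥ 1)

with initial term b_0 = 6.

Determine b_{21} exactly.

b_1 = 2·6 = 12
b_2 = 2·12 = 24
b_3 = 2·24 = 48
b_4 = 2·48 = 96
b_5 = 2·96 = 192
b_6 = 2·192 = 384
b_7 = 2·384 = 768
b_8 = 2·768 = 1536
b_9 = 2·1536 = 3072
b_10 = 2·3072 = 6144
b_11 = 2·6144 = 12288
b_12 = 2·12288 = 24576
b_13 = 2·24576 = 49152
b_14 = 2·49152 = 98304
b_15 = 2·98304 = 196608
b_16 = 2·196608 = 393216
b_17 = 2·393216 = 786432
b_18 = 2·786432 = 1572864
b_19 = 2·1572864 = 3145728
b_20 = 2·3145728 = 6291456
b_21 = 2·6291456 = 12582912

12582912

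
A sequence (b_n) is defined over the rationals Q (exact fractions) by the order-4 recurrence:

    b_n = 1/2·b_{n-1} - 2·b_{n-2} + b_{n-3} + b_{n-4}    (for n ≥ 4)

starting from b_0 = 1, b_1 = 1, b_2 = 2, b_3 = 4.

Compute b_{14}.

12799/512

b_4 = 1/2·4 + -2·2 + 1·1 + 1·1 = 0
b_5 = 1/2·0 + -2·4 + 1·2 + 1·1 = -5
b_6 = 1/2·-5 + -2·0 + 1·4 + 1·2 = 7/2
b_7 = 1/2·7/2 + -2·-5 + 1·0 + 1·4 = 63/4
b_8 = 1/2·63/4 + -2·7/2 + 1·-5 + 1·0 = -33/8
b_9 = 1/2·-33/8 + -2·63/4 + 1·7/2 + 1·-5 = -561/16
b_10 = 1/2·-561/16 + -2·-33/8 + 1·63/4 + 1·7/2 = 319/32
b_11 = 1/2·319/32 + -2·-561/16 + 1·-33/8 + 1·63/4 = 5551/64
b_12 = 1/2·5551/64 + -2·319/32 + 1·-561/16 + 1·-33/8 = -2017/128
b_13 = 1/2·-2017/128 + -2·5551/64 + 1·319/32 + 1·-561/16 = -52849/256
b_14 = 1/2·-52849/256 + -2·-2017/128 + 1·5551/64 + 1·319/32 = 12799/512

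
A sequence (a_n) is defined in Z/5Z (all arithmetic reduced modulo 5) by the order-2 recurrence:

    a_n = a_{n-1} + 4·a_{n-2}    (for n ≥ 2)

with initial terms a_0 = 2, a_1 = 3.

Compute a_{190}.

a_2 = 1·3 + 4·2 = 1
a_3 = 1·1 + 4·3 = 3
a_4 = 1·3 + 4·1 = 2
a_5 = 1·2 + 4·3 = 4
a_6 = 1·4 + 4·2 = 2
a_7 = 1·2 + 4·4 = 3
(a_6, a_7) = (2, 3) = (a_0, a_1), so the sequence has period 6.
190 ≡ 4 (mod 6), hence a_190 = a_4 = 2.

2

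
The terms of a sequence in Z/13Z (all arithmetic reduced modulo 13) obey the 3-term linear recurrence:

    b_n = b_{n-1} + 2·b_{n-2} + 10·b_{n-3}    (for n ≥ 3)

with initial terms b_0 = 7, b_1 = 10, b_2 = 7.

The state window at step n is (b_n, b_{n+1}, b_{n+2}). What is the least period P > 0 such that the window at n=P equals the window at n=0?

1098

n=0: window = (7, 10, 7)
n=1: window = (10, 7, 6)
n=2: window = (7, 6, 3)
n=3: window = (6, 3, 7)
n=4: window = (3, 7, 8)
n=5: window = (7, 8, 0)
n=6: window = (8, 0, 8)
n=7: window = (0, 8, 10)
n=8: window = (8, 10, 0)
n=9: window = (10, 0, 9)
n=10: window = (0, 9, 5)
n=11: window = (9, 5, 10)
n=12: window = (5, 10, 6)
n=13: window = (10, 6, 11)
n=14: window = (6, 11, 6)
n=15: window = (11, 6, 10)
n=16: window = (6, 10, 2)
n=17: window = (10, 2, 4)
n=18: window = (2, 4, 4)
n=19: window = (4, 4, 6)
n=20: window = (4, 6, 2)
n=21: window = (6, 2, 2)
n=22: window = (2, 2, 1)
n=23: window = (2, 1, 12)
n=24: window = (1, 12, 8)
n=25: window = (12, 8, 3)
n=26: window = (8, 3, 9)
n=27: window = (3, 9, 4)
n=28: window = (9, 4, 0)
n=29: window = (4, 0, 7)
n=30: window = (0, 7, 8)
n=31: window = (7, 8, 9)
n=32: window = (8, 9, 4)
n=33: window = (9, 4, 11)
n=34: window = (4, 11, 5)
n=35: window = (11, 5, 2)
n=36: window = (5, 2, 5)
n=37: window = (2, 5, 7)
n=38: window = (5, 7, 11)
n=39: window = (7, 11, 10)
n=40: window = (11, 10, 11)
…
n=1096: window = (10, 10, 7)
n=1097: window = (10, 7, 10)
n=1098: window = (7, 10, 7)
window at n=1098 equals window at n=0 → period = 1098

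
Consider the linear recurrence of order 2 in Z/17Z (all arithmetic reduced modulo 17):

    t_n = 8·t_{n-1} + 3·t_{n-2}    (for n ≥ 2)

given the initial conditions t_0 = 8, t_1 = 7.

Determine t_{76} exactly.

t_2 = 8·7 + 3·8 = 12
t_3 = 8·12 + 3·7 = 15
t_4 = 8·15 + 3·12 = 3
t_5 = 8·3 + 3·15 = 1
t_6 = 8·1 + 3·3 = 0
t_7 = 8·0 + 3·1 = 3
t_8 = 8·3 + 3·0 = 7
t_9 = 8·7 + 3·3 = 14
t_10 = 8·14 + 3·7 = 14
t_11 = 8·14 + 3·14 = 1
t_12 = 8·1 + 3·14 = 16
t_13 = 8·16 + 3·1 = 12
t_14 = 8·12 + 3·16 = 8
t_15 = 8·8 + 3·12 = 15
t_16 = 8·15 + 3·8 = 8
t_17 = 8·8 + 3·15 = 7
(t_16, t_17) = (8, 7) = (t_0, t_1), so the sequence has period 16.
76 ≡ 12 (mod 16), hence t_76 = t_12 = 16.

16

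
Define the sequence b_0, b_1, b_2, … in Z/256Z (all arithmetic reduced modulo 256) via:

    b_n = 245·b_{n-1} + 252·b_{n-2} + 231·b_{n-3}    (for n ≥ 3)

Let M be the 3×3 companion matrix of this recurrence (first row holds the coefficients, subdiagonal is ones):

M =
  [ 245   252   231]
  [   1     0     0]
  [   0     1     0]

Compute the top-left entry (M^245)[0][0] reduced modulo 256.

119

(M^245)[0][0] is the top entry after applying M 245 times to the unit state (1, 0, 0). Equivalently it is h_{247} for the auxiliary sequence (h_n) obeying the same recurrence with h_2 = 1 and h_i = 0 for 0 ≤ i < 2:
h_3 = 245·1 + 252·0 + 231·0 = 245
h_4 = 245·245 + 252·1 + 231·0 = 117
h_5 = 245·117 + 252·245 + 231·1 = 12
h_6 = 245·12 + 252·117 + 231·245 = 187
h_7 = 245·187 + 252·12 + 231·117 = 90
h_8 = 245·90 + 252·187 + 231·12 = 10
Continuing the recurrence:
  h_9 = 231;  h_10 = 33;  h_11 = 255;  h_12 = 248;  h_13 = 35;  h_14 = 184
  h_15 = 84;  h_16 = 25;  h_17 = 165;  h_18 = 81;  h_19 = 128;  h_20 = 31
  h_21 = 194;  h_22 = 174;  h_23 = 119;  h_24 = 57;  h_25 = 179;  h_26 = 204
  h_27 = 223;  h_28 = 192;  h_29 = 88;  h_30 = 113;  h_31 = 5;  h_32 = 109
  h_33 = 52;  h_34 = 147;  h_35 = 58;  h_36 = 34;  h_37 = 71;  h_38 = 193
  h_39 = 71;  h_40 = 0;  h_41 = 11;  h_42 = 152;  h_43 = 76;  h_44 = 73
  h_45 = 213;  h_46 = 73;  h_47 = 104;  h_48 = 151;  h_49 = 194;  h_50 = 38
  h_51 = 151;  h_52 = 249;  h_53 = 59;  h_54 = 212;  h_55 = 167;  h_56 = 192
  h_57 = 112;  h_58 = 225;  h_59 = 213;  h_60 = 101;  h_61 = 92;  h_62 = 171
  h_63 = 90;  h_64 = 122;  h_65 = 167;  h_66 = 33;  h_67 = 15;  h_68 = 136
  h_69 = 179;  h_70 = 184;  h_71 = 4;  h_72 = 121;  h_73 = 197;  h_74 = 65
  h_75 = 80;  h_76 = 79;  h_77 = 2;  h_78 = 222;  h_79 = 183;  h_80 = 121
  h_81 = 67;  h_82 = 92;  h_83 = 47;  h_84 = 0;  h_85 = 72;  h_86 = 81
  h_87 = 101;  h_88 = 93;  h_89 = 132;  h_90 = 3;  h_91 = 186;  h_92 = 18
  h_93 = 7;  h_94 = 65;  h_95 = 87;  h_96 = 144;  h_97 = 27;  h_98 = 24
  h_99 = 124;  h_100 = 169;  h_101 = 117;  h_102 = 57;  h_103 = 56;  h_104 = 71
  h_105 = 130;  h_106 = 214;  h_107 = 215;  h_108 = 185;  h_109 = 203;  h_110 = 100
  h_111 = 119;  h_112 = 128;  h_113 = 224;  h_114 = 193;  h_115 = 181;  h_116 = 85
  h_117 = 172;  h_118 = 155;  h_119 = 90;  h_120 = 234;  h_121 = 103;  h_122 = 33
  h_123 = 31;  h_124 = 24;  h_125 = 67;  h_126 = 184;  h_127 = 180;  h_128 = 217
  h_129 = 229;  h_130 = 49;  h_131 = 32;  h_132 = 127;  h_133 = 66;  h_134 = 14
  h_135 = 247;  h_136 = 185;  h_137 = 211;  h_138 = 236;  h_139 = 127;  h_140 = 64
  h_141 = 56;  h_142 = 49;  h_143 = 197;  h_144 = 77;  h_145 = 212;  h_146 = 115
  h_147 = 58;  h_148 = 2;  h_149 = 199;  h_150 = 193;  h_151 = 103;  h_152 = 32
  h_153 = 43;  h_154 = 152;  h_155 = 172;  h_156 = 9;  h_157 = 21;  h_158 = 41
  h_159 = 8;  h_160 = 247;  h_161 = 66;  h_162 = 134;  h_163 = 23;  h_164 = 121
  h_165 = 91;  h_166 = 244;  h_167 = 71;  h_168 = 64;  h_169 = 80;  h_170 = 161
  h_171 = 149;  h_172 = 69;  h_173 = 252;  h_174 = 139;  h_175 = 90;  h_176 = 90
  h_177 = 39;  h_178 = 33;  h_179 = 47;  h_180 = 168;  h_181 = 211;  h_182 = 184
  h_183 = 100;  h_184 = 57;  h_185 = 5;  h_186 = 33;  h_187 = 240;  h_188 = 175
  h_189 = 130;  h_190 = 62;  h_191 = 55;  h_192 = 249;  h_193 = 99;  h_194 = 124
  h_195 = 207;  h_196 = 128;  h_197 = 40;  h_198 = 17;  h_199 = 37;  h_200 = 61
  h_201 = 36;  h_202 = 227;  h_203 = 186;  h_204 = 242;  h_205 = 135;  h_206 = 65
  h_207 = 119;  h_208 = 176;  h_209 = 59;  h_210 = 24;  h_211 = 220;  h_212 = 105
  h_213 = 181;  h_214 = 25;  h_215 = 216;  h_216 = 167;  h_217 = 2;  h_218 = 54
  h_219 = 87;  h_220 = 57;  h_221 = 235;  h_222 = 132;  h_223 = 23;  h_224 = 0
  h_225 = 192;  h_226 = 129;  h_227 = 117;  h_228 = 53;  h_229 = 76;  h_230 = 123
  h_231 = 90;  h_232 = 202;  h_233 = 231;  h_234 = 33;  h_235 = 63;  h_236 = 56
  h_237 = 99;  h_238 = 184;  h_239 = 20;  h_240 = 153;  h_241 = 37;  h_242 = 17
  h_243 = 192;  h_244 = 223;  h_245 = 194
h_246 = 245·194 + 252·223 + 231·192 = 110
h_247 = 245·110 + 252·194 + 231·223 = 119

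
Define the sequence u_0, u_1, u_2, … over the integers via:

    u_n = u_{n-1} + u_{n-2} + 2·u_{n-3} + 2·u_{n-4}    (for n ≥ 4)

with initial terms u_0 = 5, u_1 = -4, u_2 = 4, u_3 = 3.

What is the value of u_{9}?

313

u_4 = 1·3 + 1·4 + 2·-4 + 2·5 = 9
u_5 = 1·9 + 1·3 + 2·4 + 2·-4 = 12
u_6 = 1·12 + 1·9 + 2·3 + 2·4 = 35
u_7 = 1·35 + 1·12 + 2·9 + 2·3 = 71
u_8 = 1·71 + 1·35 + 2·12 + 2·9 = 148
u_9 = 1·148 + 1·71 + 2·35 + 2·12 = 313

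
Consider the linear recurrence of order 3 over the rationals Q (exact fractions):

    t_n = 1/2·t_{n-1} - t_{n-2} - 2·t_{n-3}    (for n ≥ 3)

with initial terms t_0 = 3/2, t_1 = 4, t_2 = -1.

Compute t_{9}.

-12431/128

t_3 = 1/2·-1 + -1·4 + -2·3/2 = -15/2
t_4 = 1/2·-15/2 + -1·-1 + -2·4 = -43/4
t_5 = 1/2·-43/4 + -1·-15/2 + -2·-1 = 33/8
t_6 = 1/2·33/8 + -1·-43/4 + -2·-15/2 = 445/16
t_7 = 1/2·445/16 + -1·33/8 + -2·-43/4 = 1001/32
t_8 = 1/2·1001/32 + -1·445/16 + -2·33/8 = -1307/64
t_9 = 1/2·-1307/64 + -1·1001/32 + -2·445/16 = -12431/128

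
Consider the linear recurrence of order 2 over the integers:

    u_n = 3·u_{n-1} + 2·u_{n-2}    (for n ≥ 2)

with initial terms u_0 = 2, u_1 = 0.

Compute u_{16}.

182568716

u_2 = 3·0 + 2·2 = 4
u_3 = 3·4 + 2·0 = 12
u_4 = 3·12 + 2·4 = 44
u_5 = 3·44 + 2·12 = 156
u_6 = 3·156 + 2·44 = 556
u_7 = 3·556 + 2·156 = 1980
u_8 = 3·1980 + 2·556 = 7052
u_9 = 3·7052 + 2·1980 = 25116
u_10 = 3·25116 + 2·7052 = 89452
u_11 = 3·89452 + 2·25116 = 318588
u_12 = 3·318588 + 2·89452 = 1134668
u_13 = 3·1134668 + 2·318588 = 4041180
u_14 = 3·4041180 + 2·1134668 = 14392876
u_15 = 3·14392876 + 2·4041180 = 51260988
u_16 = 3·51260988 + 2·14392876 = 182568716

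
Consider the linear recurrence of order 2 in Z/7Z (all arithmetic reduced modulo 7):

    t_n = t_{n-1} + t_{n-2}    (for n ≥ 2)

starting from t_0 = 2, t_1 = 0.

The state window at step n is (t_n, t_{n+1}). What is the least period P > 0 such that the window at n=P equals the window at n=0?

16

n=0: window = (2, 0)
n=1: window = (0, 2)
n=2: window = (2, 2)
n=3: window = (2, 4)
n=4: window = (4, 6)
n=5: window = (6, 3)
n=6: window = (3, 2)
n=7: window = (2, 5)
n=8: window = (5, 0)
n=9: window = (0, 5)
n=10: window = (5, 5)
n=11: window = (5, 3)
n=12: window = (3, 1)
n=13: window = (1, 4)
n=14: window = (4, 5)
n=15: window = (5, 2)
n=16: window = (2, 0)
window at n=16 equals window at n=0 → period = 16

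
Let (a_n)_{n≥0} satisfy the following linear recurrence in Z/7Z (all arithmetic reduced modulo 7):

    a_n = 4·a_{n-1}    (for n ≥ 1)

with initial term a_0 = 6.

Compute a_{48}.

6

a_1 = 4·6 = 3
a_2 = 4·3 = 5
a_3 = 4·5 = 6
(a_3) = (6) = (a_0), so the sequence has period 3.
48 ≡ 0 (mod 3), hence a_48 = a_0 = 6.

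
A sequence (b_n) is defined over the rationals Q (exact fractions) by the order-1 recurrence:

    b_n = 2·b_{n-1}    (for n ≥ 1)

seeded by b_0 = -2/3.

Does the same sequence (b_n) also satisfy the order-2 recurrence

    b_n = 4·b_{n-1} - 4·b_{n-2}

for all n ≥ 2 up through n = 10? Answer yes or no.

Terms b_0..b_10: -2/3, -4/3, -8/3, -16/3, -32/3, -64/3, -128/3, -256/3, -512/3, -1024/3, -2048/3
n=2: candidate gives -8/3, actual b_2 = -8/3 ✓
n=3: candidate gives -16/3, actual b_3 = -16/3 ✓
n=4: candidate gives -32/3, actual b_4 = -32/3 ✓
n=5: candidate gives -64/3, actual b_5 = -64/3 ✓
n=6: candidate gives -128/3, actual b_6 = -128/3 ✓
n=7: candidate gives -256/3, actual b_7 = -256/3 ✓
n=8: candidate gives -512/3, actual b_8 = -512/3 ✓
n=9: candidate gives -1024/3, actual b_9 = -1024/3 ✓
n=10: candidate gives -2048/3, actual b_10 = -2048/3 ✓

yes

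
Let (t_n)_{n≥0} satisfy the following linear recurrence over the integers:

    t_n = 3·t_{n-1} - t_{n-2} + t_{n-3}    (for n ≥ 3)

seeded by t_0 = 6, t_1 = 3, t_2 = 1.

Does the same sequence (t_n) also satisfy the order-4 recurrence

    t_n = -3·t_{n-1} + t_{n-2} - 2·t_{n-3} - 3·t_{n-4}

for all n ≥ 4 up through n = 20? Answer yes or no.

no

Terms t_0..t_20: 6, 3, 1, 6, 20, 55, 151, 418, 1158, 3207, 8881, 24594, 68108, 188611, 522319, 1446454, 4005654, 11092827, 30719281, 85070670, 235585556
n=4: candidate gives -41, actual t_4 = 20 ✗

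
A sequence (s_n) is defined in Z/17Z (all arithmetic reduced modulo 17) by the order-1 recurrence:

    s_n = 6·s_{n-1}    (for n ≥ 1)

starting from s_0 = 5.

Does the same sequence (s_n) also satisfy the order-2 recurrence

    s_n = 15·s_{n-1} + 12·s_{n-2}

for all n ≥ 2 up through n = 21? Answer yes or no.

Terms s_0..s_21: 5, 13, 10, 9, 3, 1, 6, 2, 12, 4, 7, 8, 14, 16, 11, 15, 5, 13, 10, 9, 3, 1
n=2: candidate gives 0, actual s_2 = 10 ✗

no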